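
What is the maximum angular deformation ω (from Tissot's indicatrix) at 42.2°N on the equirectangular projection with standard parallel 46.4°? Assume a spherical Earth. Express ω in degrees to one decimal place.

4.1°

With standard parallel φ₀ = 46.4°, the equirectangular projection gives x = Rλ cos φ₀, y = Rφ, so h = 1 and k = cos 46.4° / cos φ.
At 42.2°: h = 1.000, k = 0.9309; principal scales a = 1.000, b = 0.9309.
sin(ω/2) = (a − b)/(a + b) = 0.06909/1.931 = 0.03578, so ω = 2 arcsin(0.03578) ≈ 4.1°.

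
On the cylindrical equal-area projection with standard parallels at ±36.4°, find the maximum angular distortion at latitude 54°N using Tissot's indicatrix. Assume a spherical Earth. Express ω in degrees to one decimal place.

35.4°

A cylindrical equal-area projection with standard parallel φ₀ has meridian scale h = cos φ / cos φ₀ and parallel scale k = cos φ₀ / cos φ (so areas are preserved, h·k = 1).
At 54°: h = 0.7303, k = 1.369; principal scales a = 1.369, b = 0.7303.
sin(ω/2) = (a − b)/(a + b) = 0.6391/2.100 = 0.3044, so ω = 2 arcsin(0.3044) ≈ 35.4°.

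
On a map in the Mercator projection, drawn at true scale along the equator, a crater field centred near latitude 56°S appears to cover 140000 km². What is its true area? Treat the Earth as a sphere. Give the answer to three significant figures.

43800 km²

The Mercator projection is conformal; its linear scale factor is the same in every direction and equals sec φ = 1/cos φ.
Areal scale = k² = sec²φ = 1/cos²(56°) = 1/0.5592² = 3.198.
True area = apparent / (areal scale) = 140000 / 3.198 ≈ 43800 km².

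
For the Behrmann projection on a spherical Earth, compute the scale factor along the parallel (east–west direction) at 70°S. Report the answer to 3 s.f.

2.53

The Behrmann projection is cylindrical equal-area with φ₀ = 30°. A cylindrical equal-area projection with standard parallel φ₀ has meridian scale h = cos φ / cos φ₀ and parallel scale k = cos φ₀ / cos φ (so areas are preserved, h·k = 1).
k = cos 30° / cos 70° = 0.8660/0.3420 = 2.532.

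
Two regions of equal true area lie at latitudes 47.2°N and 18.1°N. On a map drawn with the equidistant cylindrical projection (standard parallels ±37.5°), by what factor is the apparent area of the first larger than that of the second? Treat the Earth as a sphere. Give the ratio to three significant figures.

The equidistant cylindrical projection with φ₀ = 37.5° has h = 1 (meridians true) and k = cos φ₀ / cos φ along parallels.
Areal scale at 47.2°: h·k = 1.000 × 1.168 = 1.168.
Areal scale at 18.1°: h·k = 1.000 × 0.8347 = 0.8347.
Ratio = 1.168/0.8347 ≈ 1.40.

1.40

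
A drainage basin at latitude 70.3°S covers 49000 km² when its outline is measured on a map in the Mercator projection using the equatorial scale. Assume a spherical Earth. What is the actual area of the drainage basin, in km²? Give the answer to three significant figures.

For Mercator, h = k = sec φ (a conformal cylindrical projection has a single point scale, 1/cos φ).
Areal scale = k² = sec²φ = 1/cos²(70.3°) = 1/0.3371² = 8.800.
True area = apparent / (areal scale) = 49000 / 8.800 ≈ 5570 km².

5570 km²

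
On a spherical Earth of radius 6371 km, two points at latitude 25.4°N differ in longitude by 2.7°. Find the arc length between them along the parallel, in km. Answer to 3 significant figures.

Arc length along a parallel = R cos φ · Δλ (with Δλ in radians).
= 6371 × cos 25.4° × (2.7° × π/180) = 6371 × 0.9033 × 0.04712 ≈ 271 km.

271 km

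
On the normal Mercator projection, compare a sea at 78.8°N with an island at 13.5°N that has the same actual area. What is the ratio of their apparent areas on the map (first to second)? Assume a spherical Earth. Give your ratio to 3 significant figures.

On Mercator, area is exaggerated by sec²φ = 1/cos²φ.
At 78.8°: sec²(78.8°) = 1/0.1942² = 26.51.
At 13.5°: sec²(13.5°) = 1/0.9724² = 1.058.
Ratio = 26.51/1.058 = cos²(13.5°)/cos²(78.8°) ≈ 25.1.

25.1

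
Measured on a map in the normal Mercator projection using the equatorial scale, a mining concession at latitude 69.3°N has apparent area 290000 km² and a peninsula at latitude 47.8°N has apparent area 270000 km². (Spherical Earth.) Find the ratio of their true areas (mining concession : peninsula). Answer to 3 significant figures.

0.297

Mercator's areal exaggeration is sec²φ; hence true area = (apparent area) · cos²φ.
True area of mining concession: 290000 × cos²(69.3°) = 290000 × 0.1249 = 36230 km².
True area of peninsula: 270000 × cos²(47.8°) = 270000 × 0.4512 = 121800 km².
Ratio = 36230 / 121800 ≈ 0.297.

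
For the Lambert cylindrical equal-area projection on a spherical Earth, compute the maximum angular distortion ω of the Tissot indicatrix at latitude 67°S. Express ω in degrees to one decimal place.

The Lambert cylindrical equal-area projection is the cylindrical equal-area projection with its standard parallel at the equator (φ₀ = 0). A cylindrical equal-area projection with standard parallel φ₀ has meridian scale h = cos φ / cos φ₀ and parallel scale k = cos φ₀ / cos φ (so areas are preserved, h·k = 1).
At 67°: h = 0.3907, k = 2.559; principal scales a = 2.559, b = 0.3907.
sin(ω/2) = (a − b)/(a + b) = 2.169/2.950 = 0.7351, so ω = 2 arcsin(0.7351) ≈ 94.6°.

94.6°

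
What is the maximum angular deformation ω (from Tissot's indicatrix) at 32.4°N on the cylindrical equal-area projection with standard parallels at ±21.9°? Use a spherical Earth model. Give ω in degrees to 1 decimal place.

A cylindrical equal-area projection with standard parallel φ₀ has meridian scale h = cos φ / cos φ₀ and parallel scale k = cos φ₀ / cos φ (so areas are preserved, h·k = 1).
At 32.4°: h = 0.9100, k = 1.099; principal scales a = 1.099, b = 0.9100.
sin(ω/2) = (a − b)/(a + b) = 0.1889/2.009 = 0.09404, so ω = 2 arcsin(0.09404) ≈ 10.8°.

10.8°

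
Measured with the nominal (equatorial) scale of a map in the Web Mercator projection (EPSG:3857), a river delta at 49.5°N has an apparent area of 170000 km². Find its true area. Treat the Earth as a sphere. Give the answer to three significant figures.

71700 km²

The Mercator projection is conformal; its linear scale factor is the same in every direction and equals sec φ = 1/cos φ.
Areal scale = k² = sec²φ = 1/cos²(49.5°) = 1/0.6494² = 2.371.
True area = apparent / (areal scale) = 170000 / 2.371 ≈ 71700 km².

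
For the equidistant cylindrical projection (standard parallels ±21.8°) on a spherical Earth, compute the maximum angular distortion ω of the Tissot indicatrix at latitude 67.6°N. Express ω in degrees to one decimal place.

With standard parallel φ₀ = 21.8°, the equirectangular projection gives x = Rλ cos φ₀, y = Rφ, so h = 1 and k = cos 21.8° / cos φ.
At 67.6°: h = 1.000, k = 2.437; principal scales a = 2.437, b = 1.000.
sin(ω/2) = (a − b)/(a + b) = 1.437/3.437 = 0.4180, so ω = 2 arcsin(0.4180) ≈ 49.4°.

49.4°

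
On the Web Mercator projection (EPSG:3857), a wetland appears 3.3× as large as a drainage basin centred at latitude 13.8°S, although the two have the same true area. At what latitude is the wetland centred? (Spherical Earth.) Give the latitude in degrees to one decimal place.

57.7°

For equal true areas on Mercator, apparent areas scale as sec²φ, so the ratio is cos²φ₂ / cos²φ₁.
cos²φ₂ / cos²φ₁ = 3.3  ⇒  cos φ₁ = cos 13.8° / √3.3 = 0.9711/1.817 = 0.5346.
φ₁ = arccos(0.5346) ≈ 57.7°.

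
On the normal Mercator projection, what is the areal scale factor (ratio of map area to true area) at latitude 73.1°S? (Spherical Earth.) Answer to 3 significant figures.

For Mercator, h = k = sec φ (a conformal cylindrical projection has a single point scale, 1/cos φ).
Areal scale = k² = sec²φ = 1/cos²(73.1°) = 1/0.2907² = 11.83.

11.8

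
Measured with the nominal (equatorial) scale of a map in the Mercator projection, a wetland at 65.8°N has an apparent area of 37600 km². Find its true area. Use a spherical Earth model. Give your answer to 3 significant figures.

Mercator is conformal, so the point scale is isotropic: h = k = sec φ = 1/cos φ.
Areal scale = k² = sec²φ = 1/cos²(65.8°) = 1/0.4099² = 5.951.
True area = apparent / (areal scale) = 37600 / 5.951 ≈ 6320 km².

6320 km²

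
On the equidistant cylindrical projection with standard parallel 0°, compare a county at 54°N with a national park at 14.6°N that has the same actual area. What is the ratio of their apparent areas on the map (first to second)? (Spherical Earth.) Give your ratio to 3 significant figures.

1.65

In the plate carrée (x = Rλ, y = Rφ), meridians are true-scale (h = 1) and parallels are stretched by k = sec φ.
Areal scale at 54°: h·k = 1.000 × 1.701 = 1.701.
Areal scale at 14.6°: h·k = 1.000 × 1.033 = 1.033.
Ratio = 1.701/1.033 ≈ 1.65.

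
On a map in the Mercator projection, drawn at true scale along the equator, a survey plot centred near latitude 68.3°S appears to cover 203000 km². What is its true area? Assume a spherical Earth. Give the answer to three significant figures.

The Mercator projection is conformal; its linear scale factor is the same in every direction and equals sec φ = 1/cos φ.
Areal scale = k² = sec²φ = 1/cos²(68.3°) = 1/0.3697² = 7.315.
True area = apparent / (areal scale) = 203000 / 7.315 ≈ 27800 km².

27800 km²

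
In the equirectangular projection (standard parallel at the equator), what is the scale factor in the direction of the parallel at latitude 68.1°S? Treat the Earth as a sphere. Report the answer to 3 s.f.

Plate carrée maps x = Rλ, y = Rφ. The meridian scale is h = 1 and the parallel scale is k = 1/cos φ = sec φ.
k = 1/cos 68.1° = 1/0.3730 = 2.681.

2.68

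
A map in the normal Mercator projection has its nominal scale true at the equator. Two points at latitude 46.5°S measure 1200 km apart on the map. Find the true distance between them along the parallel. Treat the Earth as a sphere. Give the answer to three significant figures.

826 km

For Mercator, h = k = sec φ (a conformal cylindrical projection has a single point scale, 1/cos φ).
Along the parallel at 46.5°, map distances are exaggerated by k = sec 46.5° = 1.453.
True distance = 1200 / 1.453 = 1200 × cos 46.5° ≈ 826 km.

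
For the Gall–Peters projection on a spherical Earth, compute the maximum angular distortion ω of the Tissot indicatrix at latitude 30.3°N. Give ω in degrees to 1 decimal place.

The Gall–Peters projection is cylindrical equal-area with φ₀ = 45°. A cylindrical equal-area projection with standard parallel φ₀ has meridian scale h = cos φ / cos φ₀ and parallel scale k = cos φ₀ / cos φ (so areas are preserved, h·k = 1).
At 30.3°: h = 1.221, k = 0.8190; principal scales a = 1.221, b = 0.8190.
sin(ω/2) = (a − b)/(a + b) = 0.4020/2.040 = 0.1971, so ω = 2 arcsin(0.1971) ≈ 22.7°.

22.7°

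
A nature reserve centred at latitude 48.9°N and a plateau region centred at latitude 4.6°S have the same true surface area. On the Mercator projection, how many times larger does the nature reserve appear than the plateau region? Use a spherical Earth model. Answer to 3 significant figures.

2.30

Mercator areal scale is sec²φ.
At 48.9°: sec²(48.9°) = 1/0.6574² = 2.314.
At 4.6°: sec²(4.6°) = 1/0.9968² = 1.006.
Ratio = 2.314/1.006 = cos²(4.6°)/cos²(48.9°) ≈ 2.30.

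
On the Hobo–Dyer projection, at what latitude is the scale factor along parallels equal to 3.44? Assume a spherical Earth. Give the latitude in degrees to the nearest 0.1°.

76.7°

Hobo–Dyer is a cylindrical equal-area projection with standard parallels at ±37.5°. For cylindrical equal-area with standard parallel φ₀, h = cos φ / cos φ₀ and k = cos φ₀ / cos φ, so h·k = 1.
k = cos φ₀ / cos φ = 3.44  ⇒  cos φ = cos 37.5° / 3.44 = 0.2306.
φ = arccos(0.2306) ≈ 76.7°.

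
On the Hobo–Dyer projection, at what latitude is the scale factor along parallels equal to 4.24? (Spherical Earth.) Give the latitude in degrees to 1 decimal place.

Hobo–Dyer is a cylindrical equal-area projection with standard parallels at ±37.5°. A cylindrical equal-area projection with standard parallel φ₀ has meridian scale h = cos φ / cos φ₀ and parallel scale k = cos φ₀ / cos φ (so areas are preserved, h·k = 1).
k = cos φ₀ / cos φ = 4.24  ⇒  cos φ = cos 37.5° / 4.24 = 0.1871.
φ = arccos(0.1871) ≈ 79.2°.

79.2°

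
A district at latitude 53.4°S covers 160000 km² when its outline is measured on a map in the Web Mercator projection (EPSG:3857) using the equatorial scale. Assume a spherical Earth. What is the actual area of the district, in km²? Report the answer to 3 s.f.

For Mercator, h = k = sec φ (a conformal cylindrical projection has a single point scale, 1/cos φ).
Areal scale = k² = sec²φ = 1/cos²(53.4°) = 1/0.5962² = 2.813.
True area = apparent / (areal scale) = 160000 / 2.813 ≈ 56900 km².

56900 km²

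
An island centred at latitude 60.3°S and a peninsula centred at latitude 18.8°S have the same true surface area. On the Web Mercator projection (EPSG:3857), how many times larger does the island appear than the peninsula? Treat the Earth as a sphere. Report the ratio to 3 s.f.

Mercator areal scale is sec²φ.
At 60.3°: sec²(60.3°) = 1/0.4955² = 4.074.
At 18.8°: sec²(18.8°) = 1/0.9466² = 1.116.
Ratio = 4.074/1.116 = cos²(18.8°)/cos²(60.3°) ≈ 3.65.

3.65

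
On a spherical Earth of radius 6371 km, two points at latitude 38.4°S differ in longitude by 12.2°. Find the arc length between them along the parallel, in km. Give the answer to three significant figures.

1060 km

Arc length along a parallel = R cos φ · Δλ (with Δλ in radians).
= 6371 × cos 38.4° × (12.2° × π/180) = 6371 × 0.7837 × 0.2129 ≈ 1060 km.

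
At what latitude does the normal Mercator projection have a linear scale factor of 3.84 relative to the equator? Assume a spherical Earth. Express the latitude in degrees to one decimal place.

74.9°

Mercator scale is k = sec φ = 1/cos φ.
1/cos φ = 3.84  ⇒  cos φ = 0.2604  ⇒  φ = arccos(0.2604) ≈ 74.9°.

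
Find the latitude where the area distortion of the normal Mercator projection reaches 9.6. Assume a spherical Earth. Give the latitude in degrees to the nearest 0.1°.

71.2°

Mercator areal scale is sec²φ.
sec²φ = 9.6  ⇒  cos²φ = 0.1042  ⇒  cos φ = 0.3227.
φ = arccos(0.3227) ≈ 71.2°.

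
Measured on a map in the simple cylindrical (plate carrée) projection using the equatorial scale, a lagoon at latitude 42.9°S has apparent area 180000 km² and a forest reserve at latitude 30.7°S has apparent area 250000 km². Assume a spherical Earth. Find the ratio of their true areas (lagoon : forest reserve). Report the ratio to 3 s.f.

Plate carrée has h = 1 and k = sec φ, giving areal scale sec φ; true area = (apparent area) · cos φ.
True area of lagoon: 180000 × cos(42.9°) = 180000 × 0.7325 = 131900 km².
True area of forest reserve: 250000 × cos(30.7°) = 250000 × 0.8599 = 215000 km².
Ratio = 131900 / 215000 ≈ 0.613.

0.613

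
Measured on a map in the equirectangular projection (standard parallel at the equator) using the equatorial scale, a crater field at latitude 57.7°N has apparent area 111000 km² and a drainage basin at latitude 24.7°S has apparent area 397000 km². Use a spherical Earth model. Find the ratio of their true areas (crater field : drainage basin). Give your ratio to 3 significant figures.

0.164

On the plate carrée, areal scale = h·k = 1 × sec φ, so true area = apparent × cos φ.
True area of crater field: 111000 × cos(57.7°) = 111000 × 0.5344 = 59310 km².
True area of drainage basin: 397000 × cos(24.7°) = 397000 × 0.9085 = 360700 km².
Ratio = 59310 / 360700 ≈ 0.164.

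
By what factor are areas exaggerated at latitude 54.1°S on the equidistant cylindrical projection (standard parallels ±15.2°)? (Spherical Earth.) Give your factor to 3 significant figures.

In the equirectangular projection with standard parallel φ₀ = 15.2° (x = Rλ cos φ₀, y = Rφ), meridians are true-scale (h = 1) and the parallel scale is k = cos φ₀ / cos φ.
Areal scale = h·k = 1 × cos φ₀ / cos φ; at 54.1°, h = 1.000, k = 1.646, so h·k = 1.646.

1.65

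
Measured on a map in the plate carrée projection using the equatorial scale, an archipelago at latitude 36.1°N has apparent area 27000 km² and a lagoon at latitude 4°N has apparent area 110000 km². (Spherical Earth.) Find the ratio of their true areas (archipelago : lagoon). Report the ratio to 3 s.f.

On the plate carrée, areal scale = h·k = 1 × sec φ, so true area = apparent × cos φ.
True area of archipelago: 27000 × cos(36.1°) = 27000 × 0.8080 = 21820 km².
True area of lagoon: 110000 × cos(4°) = 110000 × 0.9976 = 109700 km².
Ratio = 21820 / 109700 ≈ 0.199.

0.199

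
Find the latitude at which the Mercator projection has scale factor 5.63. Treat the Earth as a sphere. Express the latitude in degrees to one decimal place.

Mercator scale is k = sec φ = 1/cos φ.
1/cos φ = 5.63  ⇒  cos φ = 0.1776  ⇒  φ = arccos(0.1776) ≈ 79.8°.

79.8°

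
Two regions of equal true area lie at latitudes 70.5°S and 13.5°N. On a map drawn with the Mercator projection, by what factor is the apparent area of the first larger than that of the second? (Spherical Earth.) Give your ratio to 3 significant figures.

On Mercator, area is exaggerated by sec²φ = 1/cos²φ.
At 70.5°: sec²(70.5°) = 1/0.3338² = 8.974.
At 13.5°: sec²(13.5°) = 1/0.9724² = 1.058.
Ratio = 8.974/1.058 = cos²(13.5°)/cos²(70.5°) ≈ 8.49.

8.49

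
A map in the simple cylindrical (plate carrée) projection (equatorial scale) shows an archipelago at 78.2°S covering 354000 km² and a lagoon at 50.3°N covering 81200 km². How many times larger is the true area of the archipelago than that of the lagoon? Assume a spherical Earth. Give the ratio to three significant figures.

Plate carrée has h = 1 and k = sec φ, giving areal scale sec φ; true area = (apparent area) · cos φ.
True area of archipelago: 354000 × cos(78.2°) = 354000 × 0.2045 = 72390 km².
True area of lagoon: 81200 × cos(50.3°) = 81200 × 0.6388 = 51870 km².
Ratio = 72390 / 51870 ≈ 1.40.

1.40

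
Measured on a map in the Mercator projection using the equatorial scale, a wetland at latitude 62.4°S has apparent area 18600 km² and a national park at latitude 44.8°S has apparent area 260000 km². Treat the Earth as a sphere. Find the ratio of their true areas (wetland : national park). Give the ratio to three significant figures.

0.0305

On Mercator the areal scale is sec²φ, so true area = apparent × cos²φ.
True area of wetland: 18600 × cos²(62.4°) = 18600 × 0.2146 = 3992 km².
True area of national park: 260000 × cos²(44.8°) = 260000 × 0.5035 = 130900 km².
Ratio = 3992 / 130900 ≈ 0.0305.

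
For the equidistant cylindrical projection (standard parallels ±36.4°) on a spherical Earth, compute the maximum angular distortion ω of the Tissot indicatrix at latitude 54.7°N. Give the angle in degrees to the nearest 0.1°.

In the equirectangular projection with standard parallel φ₀ = 36.4° (x = Rλ cos φ₀, y = Rφ), meridians are true-scale (h = 1) and the parallel scale is k = cos φ₀ / cos φ.
At 54.7°: h = 1.000, k = 1.393; principal scales a = 1.393, b = 1.000.
sin(ω/2) = (a − b)/(a + b) = 0.3929/2.393 = 0.1642, so ω = 2 arcsin(0.1642) ≈ 18.9°.

18.9°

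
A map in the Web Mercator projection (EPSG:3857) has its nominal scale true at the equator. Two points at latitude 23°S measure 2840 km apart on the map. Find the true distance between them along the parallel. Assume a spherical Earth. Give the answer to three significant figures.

The Mercator projection is conformal; its linear scale factor is the same in every direction and equals sec φ = 1/cos φ.
Along the parallel at 23°, map distances are exaggerated by k = sec 23° = 1.086.
True distance = 2840 / 1.086 = 2840 × cos 23° ≈ 2610 km.

2610 km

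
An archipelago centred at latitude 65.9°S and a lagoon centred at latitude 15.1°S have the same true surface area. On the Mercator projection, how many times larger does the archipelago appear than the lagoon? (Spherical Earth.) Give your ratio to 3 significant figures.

5.59

Mercator areal scale is sec²φ.
At 65.9°: sec²(65.9°) = 1/0.4083² = 5.998.
At 15.1°: sec²(15.1°) = 1/0.9655² = 1.073.
Ratio = 5.998/1.073 = cos²(15.1°)/cos²(65.9°) ≈ 5.59.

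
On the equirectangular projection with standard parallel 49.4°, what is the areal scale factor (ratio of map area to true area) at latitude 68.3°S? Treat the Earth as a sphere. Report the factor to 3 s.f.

1.76

With standard parallel φ₀ = 49.4°, the equirectangular projection gives x = Rλ cos φ₀, y = Rφ, so h = 1 and k = cos 49.4° / cos φ.
Areal scale = h·k = 1 × cos φ₀ / cos φ; at 68.3°, h = 1.000, k = 1.760, so h·k = 1.760.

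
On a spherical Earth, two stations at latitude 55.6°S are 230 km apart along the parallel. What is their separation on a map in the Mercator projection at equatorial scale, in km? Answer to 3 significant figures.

407 km

The Mercator projection is conformal; its linear scale factor is the same in every direction and equals sec φ = 1/cos φ.
Along the parallel, k = sec 55.6° = 1/0.5650 = 1.770.
Map distance = 230 × 1.770 ≈ 407 km.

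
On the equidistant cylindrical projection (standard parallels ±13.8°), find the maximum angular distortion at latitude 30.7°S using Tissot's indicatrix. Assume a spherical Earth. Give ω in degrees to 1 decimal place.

The equidistant cylindrical projection with φ₀ = 13.8° has h = 1 (meridians true) and k = cos φ₀ / cos φ along parallels.
At 30.7°: h = 1.000, k = 1.129; principal scales a = 1.129, b = 1.000.
sin(ω/2) = (a − b)/(a + b) = 0.1294/2.129 = 0.06078, so ω = 2 arcsin(0.06078) ≈ 7.0°.

7.0°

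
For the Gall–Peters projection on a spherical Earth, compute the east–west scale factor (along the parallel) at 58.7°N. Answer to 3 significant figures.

1.36

Gall–Peters is a cylindrical equal-area projection with standard parallels at ±45°. A cylindrical equal-area projection with standard parallel φ₀ has meridian scale h = cos φ / cos φ₀ and parallel scale k = cos φ₀ / cos φ (so areas are preserved, h·k = 1).
k = cos 45° / cos 58.7° = 0.7071/0.5195 = 1.361.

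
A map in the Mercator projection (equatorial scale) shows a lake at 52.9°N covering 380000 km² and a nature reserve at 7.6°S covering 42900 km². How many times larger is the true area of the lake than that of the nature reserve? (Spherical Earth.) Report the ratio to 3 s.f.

3.28

On Mercator the areal scale is sec²φ, so true area = apparent × cos²φ.
True area of lake: 380000 × cos²(52.9°) = 380000 × 0.3639 = 138300 km².
True area of nature reserve: 42900 × cos²(7.6°) = 42900 × 0.9825 = 42150 km².
Ratio = 138300 / 42150 ≈ 3.28.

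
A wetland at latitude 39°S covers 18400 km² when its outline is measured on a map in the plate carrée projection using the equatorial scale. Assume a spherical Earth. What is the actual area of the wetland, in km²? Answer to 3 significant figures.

In the plate carrée (x = Rλ, y = Rφ), meridians are true-scale (h = 1) and parallels are stretched by k = sec φ.
Areal scale = h·k = 1 × sec φ; at 39°, h = 1.000, k = 1.287, so h·k = 1.287.
True area = apparent / (areal scale) = 18400 / 1.287 ≈ 14300 km².

14300 km²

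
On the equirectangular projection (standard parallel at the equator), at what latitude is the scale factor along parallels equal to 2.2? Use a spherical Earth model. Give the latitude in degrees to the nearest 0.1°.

Plate carrée: h = 1, k = sec φ along parallels.
sec φ = 2.2  ⇒  cos φ = 0.4545  ⇒  φ ≈ 63.0°.

63.0°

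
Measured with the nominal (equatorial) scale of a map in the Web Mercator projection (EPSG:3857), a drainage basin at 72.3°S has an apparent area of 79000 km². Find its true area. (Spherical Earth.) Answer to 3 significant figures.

For Mercator, h = k = sec φ (a conformal cylindrical projection has a single point scale, 1/cos φ).
Areal scale = k² = sec²φ = 1/cos²(72.3°) = 1/0.3040² = 10.82.
True area = apparent / (areal scale) = 79000 / 10.82 ≈ 7300 km².

7300 km²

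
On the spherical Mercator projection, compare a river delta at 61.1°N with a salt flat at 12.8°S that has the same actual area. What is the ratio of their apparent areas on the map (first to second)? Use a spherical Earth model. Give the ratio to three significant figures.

Mercator areal scale is sec²φ.
At 61.1°: sec²(61.1°) = 1/0.4833² = 4.282.
At 12.8°: sec²(12.8°) = 1/0.9751² = 1.052.
Ratio = 4.282/1.052 = cos²(12.8°)/cos²(61.1°) ≈ 4.07.

4.07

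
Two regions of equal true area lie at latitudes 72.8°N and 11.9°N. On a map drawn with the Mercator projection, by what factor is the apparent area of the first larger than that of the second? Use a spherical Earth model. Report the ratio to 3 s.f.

Mercator is conformal with k = sec φ, so areal scale = k² = sec²φ.
At 72.8°: sec²(72.8°) = 1/0.2957² = 11.44.
At 11.9°: sec²(11.9°) = 1/0.9785² = 1.044.
Ratio = 11.44/1.044 = cos²(11.9°)/cos²(72.8°) ≈ 10.9.

10.9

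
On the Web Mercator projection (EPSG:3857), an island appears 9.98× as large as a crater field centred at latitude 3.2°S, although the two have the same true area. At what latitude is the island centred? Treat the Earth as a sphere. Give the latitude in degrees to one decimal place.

71.6°

On Mercator, (apparent₁)/(apparent₂) = sec²φ₁ / sec²φ₂ when true areas are equal.
cos²φ₂ / cos²φ₁ = 9.98  ⇒  cos φ₁ = cos 3.2° / √9.98 = 0.9984/3.159 = 0.3161.
φ₁ = arccos(0.3161) ≈ 71.6°.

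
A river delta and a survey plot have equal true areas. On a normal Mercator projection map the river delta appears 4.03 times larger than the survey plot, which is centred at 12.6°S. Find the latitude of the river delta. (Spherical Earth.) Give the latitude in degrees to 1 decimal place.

60.9°

For equal true areas on Mercator, apparent areas scale as sec²φ, so the ratio is cos²φ₂ / cos²φ₁.
cos²φ₂ / cos²φ₁ = 4.03  ⇒  cos φ₁ = cos 12.6° / √4.03 = 0.9759/2.007 = 0.4861.
φ₁ = arccos(0.4861) ≈ 60.9°.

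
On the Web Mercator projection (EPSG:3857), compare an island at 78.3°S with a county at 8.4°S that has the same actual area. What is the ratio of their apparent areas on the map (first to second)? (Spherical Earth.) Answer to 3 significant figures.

23.8

On Mercator, area is exaggerated by sec²φ = 1/cos²φ.
At 78.3°: sec²(78.3°) = 1/0.2028² = 24.32.
At 8.4°: sec²(8.4°) = 1/0.9893² = 1.022.
Ratio = 24.32/1.022 = cos²(8.4°)/cos²(78.3°) ≈ 23.8.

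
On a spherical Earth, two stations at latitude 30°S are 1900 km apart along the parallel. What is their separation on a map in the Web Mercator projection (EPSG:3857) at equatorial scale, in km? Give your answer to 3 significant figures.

Mercator is conformal, so the point scale is isotropic: h = k = sec φ = 1/cos φ.
Along the parallel, k = sec 30° = 1/0.8660 = 1.155.
Map distance = 1900 × 1.155 ≈ 2190 km.

2190 km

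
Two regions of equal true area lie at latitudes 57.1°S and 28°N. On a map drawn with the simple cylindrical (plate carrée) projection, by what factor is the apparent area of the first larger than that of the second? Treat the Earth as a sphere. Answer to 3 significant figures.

1.63

In the plate carrée (x = Rλ, y = Rφ), meridians are true-scale (h = 1) and parallels are stretched by k = sec φ.
Areal scale at 57.1°: h·k = 1.000 × 1.841 = 1.841.
Areal scale at 28°: h·k = 1.000 × 1.133 = 1.133.
Ratio = 1.841/1.133 ≈ 1.63.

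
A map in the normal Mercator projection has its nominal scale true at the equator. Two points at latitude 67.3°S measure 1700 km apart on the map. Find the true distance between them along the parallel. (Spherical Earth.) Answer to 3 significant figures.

656 km

The Mercator projection is conformal; its linear scale factor is the same in every direction and equals sec φ = 1/cos φ.
Along the parallel at 67.3°, map distances are exaggerated by k = sec 67.3° = 2.591.
True distance = 1700 / 2.591 = 1700 × cos 67.3° ≈ 656 km.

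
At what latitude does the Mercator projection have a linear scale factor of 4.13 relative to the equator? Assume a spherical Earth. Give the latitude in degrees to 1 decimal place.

76.0°

Mercator scale is k = sec φ = 1/cos φ.
1/cos φ = 4.13  ⇒  cos φ = 0.2421  ⇒  φ = arccos(0.2421) ≈ 76.0°.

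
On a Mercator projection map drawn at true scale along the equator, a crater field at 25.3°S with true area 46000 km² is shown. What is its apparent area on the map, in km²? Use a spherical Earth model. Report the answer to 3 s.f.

56300 km²

The Mercator projection is conformal; its linear scale factor is the same in every direction and equals sec φ = 1/cos φ.
Areal scale = k² = sec²φ = 1/cos²(25.3°) = 1/0.9041² = 1.223.
Apparent area = 46000 × 1.223 ≈ 56300 km².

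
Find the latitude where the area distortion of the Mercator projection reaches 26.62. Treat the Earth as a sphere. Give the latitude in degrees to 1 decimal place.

78.8°

Mercator areal scale is sec²φ.
sec²φ = 26.62  ⇒  cos²φ = 0.03757  ⇒  cos φ = 0.1938.
φ = arccos(0.1938) ≈ 78.8°.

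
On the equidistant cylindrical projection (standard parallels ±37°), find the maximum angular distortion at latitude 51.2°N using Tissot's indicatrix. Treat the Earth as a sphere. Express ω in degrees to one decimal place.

The equidistant cylindrical projection with φ₀ = 37° has h = 1 (meridians true) and k = cos φ₀ / cos φ along parallels.
At 51.2°: h = 1.000, k = 1.275; principal scales a = 1.275, b = 1.000.
sin(ω/2) = (a − b)/(a + b) = 0.2745/2.275 = 0.1207, so ω = 2 arcsin(0.1207) ≈ 13.9°.

13.9°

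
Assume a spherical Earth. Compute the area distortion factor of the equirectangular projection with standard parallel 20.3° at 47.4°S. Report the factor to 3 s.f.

1.39

The equidistant cylindrical projection with φ₀ = 20.3° has h = 1 (meridians true) and k = cos φ₀ / cos φ along parallels.
Areal scale = h·k = 1 × cos φ₀ / cos φ; at 47.4°, h = 1.000, k = 1.386, so h·k = 1.386.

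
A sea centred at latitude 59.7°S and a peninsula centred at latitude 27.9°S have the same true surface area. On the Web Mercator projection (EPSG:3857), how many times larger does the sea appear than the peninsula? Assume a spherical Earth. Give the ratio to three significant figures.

Mercator areal scale is sec²φ.
At 59.7°: sec²(59.7°) = 1/0.5045² = 3.929.
At 27.9°: sec²(27.9°) = 1/0.8838² = 1.280.
Ratio = 3.929/1.280 = cos²(27.9°)/cos²(59.7°) ≈ 3.07.

3.07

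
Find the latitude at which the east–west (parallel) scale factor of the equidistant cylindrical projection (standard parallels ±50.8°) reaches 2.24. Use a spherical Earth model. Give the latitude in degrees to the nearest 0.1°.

The equidistant cylindrical projection with φ₀ = 50.8° has h = 1 (meridians true) and k = cos φ₀ / cos φ along parallels.
k = cos φ₀ / cos φ = 2.24  ⇒  cos φ = cos 50.8° / 2.24 = 0.2822.
φ = arccos(0.2822) ≈ 73.6°.

73.6°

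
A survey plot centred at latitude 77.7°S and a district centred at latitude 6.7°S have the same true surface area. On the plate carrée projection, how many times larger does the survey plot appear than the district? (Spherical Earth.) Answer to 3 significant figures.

For the equirectangular projection with φ₀ = 0 (plate carrée), h = 1 along meridians and k = sec φ along parallels.
Areal scale at 77.7°: h·k = 1.000 × 4.694 = 4.694.
Areal scale at 6.7°: h·k = 1.000 × 1.007 = 1.007.
Ratio = 4.694/1.007 ≈ 4.66.

4.66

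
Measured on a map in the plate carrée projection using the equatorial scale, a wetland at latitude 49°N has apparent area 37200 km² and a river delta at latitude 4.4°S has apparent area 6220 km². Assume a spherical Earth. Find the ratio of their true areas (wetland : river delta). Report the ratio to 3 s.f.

Plate carrée has h = 1 and k = sec φ, giving areal scale sec φ; true area = (apparent area) · cos φ.
True area of wetland: 37200 × cos(49°) = 37200 × 0.6561 = 24410 km².
True area of river delta: 6220 × cos(4.4°) = 6220 × 0.9971 = 6202 km².
Ratio = 24410 / 6202 ≈ 3.94.

3.94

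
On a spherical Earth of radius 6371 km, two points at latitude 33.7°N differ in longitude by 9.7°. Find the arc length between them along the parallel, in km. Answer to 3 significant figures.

Arc length along a parallel = R cos φ · Δλ (with Δλ in radians).
= 6371 × cos 33.7° × (9.7° × π/180) = 6371 × 0.8320 × 0.1693 ≈ 897 km.

897 km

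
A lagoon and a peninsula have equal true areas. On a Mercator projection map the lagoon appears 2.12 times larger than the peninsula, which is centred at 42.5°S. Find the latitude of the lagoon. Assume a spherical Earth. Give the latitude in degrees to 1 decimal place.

59.6°

For equal true areas on Mercator, apparent areas scale as sec²φ, so the ratio is cos²φ₂ / cos²φ₁.
cos²φ₂ / cos²φ₁ = 2.12  ⇒  cos φ₁ = cos 42.5° / √2.12 = 0.7373/1.456 = 0.5064.
φ₁ = arccos(0.5064) ≈ 59.6°.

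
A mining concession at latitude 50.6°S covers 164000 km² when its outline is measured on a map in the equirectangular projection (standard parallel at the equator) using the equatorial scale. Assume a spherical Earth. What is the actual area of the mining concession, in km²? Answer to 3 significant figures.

104000 km²

In the plate carrée (x = Rλ, y = Rφ), meridians are true-scale (h = 1) and parallels are stretched by k = sec φ.
Areal scale = h·k = 1 × sec φ; at 50.6°, h = 1.000, k = 1.575, so h·k = 1.575.
True area = apparent / (areal scale) = 164000 / 1.575 ≈ 104000 km².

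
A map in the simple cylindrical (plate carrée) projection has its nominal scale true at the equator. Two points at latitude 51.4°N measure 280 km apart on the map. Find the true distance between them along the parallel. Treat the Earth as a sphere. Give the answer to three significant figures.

175 km

Plate carrée maps x = Rλ, y = Rφ. The meridian scale is h = 1 and the parallel scale is k = 1/cos φ = sec φ.
Along the parallel at 51.4°, map distances are exaggerated by k = sec 51.4° = 1.603.
True distance = 280 / 1.603 = 280 × cos 51.4° ≈ 175 km.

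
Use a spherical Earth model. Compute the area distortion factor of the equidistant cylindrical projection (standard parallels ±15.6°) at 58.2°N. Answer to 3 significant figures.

In the equirectangular projection with standard parallel φ₀ = 15.6° (x = Rλ cos φ₀, y = Rφ), meridians are true-scale (h = 1) and the parallel scale is k = cos φ₀ / cos φ.
Areal scale = h·k = 1 × cos φ₀ / cos φ; at 58.2°, h = 1.000, k = 1.828, so h·k = 1.828.

1.83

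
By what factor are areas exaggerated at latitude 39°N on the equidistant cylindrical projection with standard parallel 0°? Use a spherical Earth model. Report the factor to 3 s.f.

Plate carrée maps x = Rλ, y = Rφ. The meridian scale is h = 1 and the parallel scale is k = 1/cos φ = sec φ.
Areal scale = h·k = 1 × sec φ; at 39°, h = 1.000, k = 1.287, so h·k = 1.287.

1.29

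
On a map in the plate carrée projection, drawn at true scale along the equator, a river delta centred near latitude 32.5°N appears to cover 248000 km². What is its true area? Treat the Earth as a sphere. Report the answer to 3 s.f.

For the equirectangular projection with φ₀ = 0 (plate carrée), h = 1 along meridians and k = sec φ along parallels.
Areal scale = h·k = 1 × sec φ; at 32.5°, h = 1.000, k = 1.186, so h·k = 1.186.
True area = apparent / (areal scale) = 248000 / 1.186 ≈ 209000 km².

209000 km²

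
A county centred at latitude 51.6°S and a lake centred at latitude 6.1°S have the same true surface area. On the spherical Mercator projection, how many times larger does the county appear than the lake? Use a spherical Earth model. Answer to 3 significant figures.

Mercator is conformal with k = sec φ, so areal scale = k² = sec²φ.
At 51.6°: sec²(51.6°) = 1/0.6211² = 2.592.
At 6.1°: sec²(6.1°) = 1/0.9943² = 1.011.
Ratio = 2.592/1.011 = cos²(6.1°)/cos²(51.6°) ≈ 2.56.

2.56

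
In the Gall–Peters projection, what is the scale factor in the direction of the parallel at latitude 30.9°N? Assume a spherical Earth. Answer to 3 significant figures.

The Gall–Peters projection is cylindrical equal-area with φ₀ = 45°. For cylindrical equal-area with standard parallel φ₀, h = cos φ / cos φ₀ and k = cos φ₀ / cos φ, so h·k = 1.
k = cos 45° / cos 30.9° = 0.7071/0.8581 = 0.8241.

0.824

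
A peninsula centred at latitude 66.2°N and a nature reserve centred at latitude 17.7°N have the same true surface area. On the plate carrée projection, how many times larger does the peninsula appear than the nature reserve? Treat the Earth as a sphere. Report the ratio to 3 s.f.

2.36

For the equirectangular projection with φ₀ = 0 (plate carrée), h = 1 along meridians and k = sec φ along parallels.
Areal scale at 66.2°: h·k = 1.000 × 2.478 = 2.478.
Areal scale at 17.7°: h·k = 1.000 × 1.050 = 1.050.
Ratio = 2.478/1.050 ≈ 2.36.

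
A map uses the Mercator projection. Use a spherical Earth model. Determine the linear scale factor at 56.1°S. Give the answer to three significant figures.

The Mercator projection is conformal; its linear scale factor is the same in every direction and equals sec φ = 1/cos φ.
k = 1/cos 56.1° = 1/0.5577 = 1.793.

1.79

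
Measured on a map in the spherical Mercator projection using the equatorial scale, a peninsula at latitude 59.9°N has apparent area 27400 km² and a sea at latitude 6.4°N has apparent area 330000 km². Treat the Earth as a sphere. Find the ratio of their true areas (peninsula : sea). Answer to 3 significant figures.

0.0211

On Mercator the areal scale is sec²φ, so true area = apparent × cos²φ.
True area of peninsula: 27400 × cos²(59.9°) = 27400 × 0.2515 = 6891 km².
True area of sea: 330000 × cos²(6.4°) = 330000 × 0.9876 = 325900 km².
Ratio = 6891 / 325900 ≈ 0.0211.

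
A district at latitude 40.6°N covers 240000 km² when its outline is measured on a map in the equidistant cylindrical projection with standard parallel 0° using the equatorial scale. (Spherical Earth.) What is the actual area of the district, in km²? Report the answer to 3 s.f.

In the plate carrée (x = Rλ, y = Rφ), meridians are true-scale (h = 1) and parallels are stretched by k = sec φ.
Areal scale = h·k = 1 × sec φ; at 40.6°, h = 1.000, k = 1.317, so h·k = 1.317.
True area = apparent / (areal scale) = 240000 / 1.317 ≈ 182000 km².

182000 km²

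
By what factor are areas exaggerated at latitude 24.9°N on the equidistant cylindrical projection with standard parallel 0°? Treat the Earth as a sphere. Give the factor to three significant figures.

For the equirectangular projection with φ₀ = 0 (plate carrée), h = 1 along meridians and k = sec φ along parallels.
Areal scale = h·k = 1 × sec φ; at 24.9°, h = 1.000, k = 1.102, so h·k = 1.102.

1.10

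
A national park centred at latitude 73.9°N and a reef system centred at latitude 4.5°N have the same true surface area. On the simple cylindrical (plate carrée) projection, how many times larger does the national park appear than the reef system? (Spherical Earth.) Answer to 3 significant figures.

3.59

Plate carrée maps x = Rλ, y = Rφ. The meridian scale is h = 1 and the parallel scale is k = 1/cos φ = sec φ.
Areal scale at 73.9°: h·k = 1.000 × 3.606 = 3.606.
Areal scale at 4.5°: h·k = 1.000 × 1.003 = 1.003.
Ratio = 3.606/1.003 ≈ 3.59.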